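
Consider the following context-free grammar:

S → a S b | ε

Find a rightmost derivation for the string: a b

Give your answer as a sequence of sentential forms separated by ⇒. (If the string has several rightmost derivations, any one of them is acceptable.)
Start with S.
Step 1: the rightmost non-terminal is S; apply S → a S b:  a S b
Step 2: the rightmost non-terminal is S; apply S → ε:  a b

Final answer: S ⇒ a S b ⇒ a b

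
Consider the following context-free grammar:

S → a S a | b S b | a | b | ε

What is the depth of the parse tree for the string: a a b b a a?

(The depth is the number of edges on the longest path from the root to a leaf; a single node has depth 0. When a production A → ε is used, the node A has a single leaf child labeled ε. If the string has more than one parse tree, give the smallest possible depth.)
The string has even length 6, so its (unique) parse tree peels off matching outer symbols: S → a S a, S → a S a, S → b S b, and finally S → ε for the empty middle.
The S nodes are at depths 0..3; the ε leaf under the innermost S is at depth 4 (terminal leaves are at depths 1..3).
Depth = 4.

Final answer: 4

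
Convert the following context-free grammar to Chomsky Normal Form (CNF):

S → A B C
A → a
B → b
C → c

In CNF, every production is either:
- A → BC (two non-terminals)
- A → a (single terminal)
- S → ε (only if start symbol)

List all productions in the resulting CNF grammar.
The grammar has no ε-productions or unit productions to eliminate.
A → a is already in CNF (single terminal) – keep it.
B → b is already in CNF (single terminal) – keep it.
C → c is already in CNF (single terminal) – keep it.
S → A B C has 3 symbols on the right: break it into binary productions S → A X0, X0 → B C.
Resulting CNF grammar (5 productions): A → a; B → b; C → c; S → A X0; X0 → B C

Final answer: A → a; B → b; C → c; S → A X0; X0 → B C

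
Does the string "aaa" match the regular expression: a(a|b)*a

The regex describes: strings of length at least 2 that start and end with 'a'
Yes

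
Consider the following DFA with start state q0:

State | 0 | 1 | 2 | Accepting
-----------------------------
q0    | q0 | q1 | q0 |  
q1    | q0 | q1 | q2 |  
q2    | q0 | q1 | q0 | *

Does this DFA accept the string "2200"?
Start in q0.
Read '2': q0 → q0
Read '2': q0 → q0
Read '0': q0 → q0
Read '0': q0 → q0
Final state q0 is not accepting, so the string is rejected.

Final answer: No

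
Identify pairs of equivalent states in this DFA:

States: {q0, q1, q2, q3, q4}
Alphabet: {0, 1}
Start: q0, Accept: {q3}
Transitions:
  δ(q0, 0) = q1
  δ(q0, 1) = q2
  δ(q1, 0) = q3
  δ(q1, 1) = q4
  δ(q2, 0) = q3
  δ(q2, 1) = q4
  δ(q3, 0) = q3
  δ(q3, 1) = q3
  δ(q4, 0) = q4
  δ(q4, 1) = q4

Using the table-filling algorithm:
Round 0 – mark pairs where exactly one state is accepting: (q0,q3), (q1,q3), (q2,q3), (q3,q4)
Round 1 – newly marked: (q0,q1) [on 0: q1 vs q3, already marked]; (q0,q2) [on 0: q1 vs q3, already marked]; (q1,q4) [on 0: q3 vs q4, already marked]; (q2,q4) [on 0: q3 vs q4, already marked]
Round 2 – newly marked: (q0,q4) [on 0: q1 vs q4, already marked]
No further pairs can be marked.
(q1, q2) unmarked: δ(q1,0)=q3, δ(q2,0)=q3; δ(q1,1)=q4, δ(q2,1)=q4 → equivalent
Equivalent pairs: (q1, q2)

Final answer: Equivalent pairs: (q1, q2)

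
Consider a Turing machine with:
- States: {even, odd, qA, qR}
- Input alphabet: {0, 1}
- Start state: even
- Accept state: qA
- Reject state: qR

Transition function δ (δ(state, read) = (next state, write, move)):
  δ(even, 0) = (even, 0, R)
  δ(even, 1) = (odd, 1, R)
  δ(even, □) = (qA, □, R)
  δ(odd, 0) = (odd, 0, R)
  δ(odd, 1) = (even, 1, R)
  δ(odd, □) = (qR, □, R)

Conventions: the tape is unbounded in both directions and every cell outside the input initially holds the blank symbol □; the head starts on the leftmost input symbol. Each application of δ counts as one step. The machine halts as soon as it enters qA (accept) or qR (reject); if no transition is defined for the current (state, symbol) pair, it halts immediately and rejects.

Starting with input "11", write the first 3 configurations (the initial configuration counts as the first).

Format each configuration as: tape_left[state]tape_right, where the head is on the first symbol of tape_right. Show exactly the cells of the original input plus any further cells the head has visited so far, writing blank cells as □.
Step 0: [even]11 (head at position 0)
Step 1: δ(even, 1) = (odd, 1, R)  ⊢  1[odd]1 (head at position 1)
Step 2: δ(odd, 1) = (even, 1, R)  ⊢  11[even]□ (head at position 2)

Final answer: [even]11 ⊢ 1[odd]1 ⊢ 11[even]□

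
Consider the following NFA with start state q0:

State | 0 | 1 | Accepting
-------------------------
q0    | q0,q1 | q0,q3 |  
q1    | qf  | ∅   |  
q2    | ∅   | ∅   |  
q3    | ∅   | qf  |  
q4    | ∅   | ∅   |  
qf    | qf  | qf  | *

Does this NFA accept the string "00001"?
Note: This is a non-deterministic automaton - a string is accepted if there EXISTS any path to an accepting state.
Track the set of states the NFA could be in: start {q0}
Read '0': {q0} → {q0, q1}
Read '0': {q0, q1} → {q0, q1, qf}
Read '0': {q0, q1, qf} → {q0, q1, qf}
Read '0': {q0, q1, qf} → {q0, q1, qf}
Read '1': {q0, q1, qf} → {q0, q3, qf}
Final set {q0, q3, qf} contains accepting state(s) {qf} → accepted.

Final answer: Yes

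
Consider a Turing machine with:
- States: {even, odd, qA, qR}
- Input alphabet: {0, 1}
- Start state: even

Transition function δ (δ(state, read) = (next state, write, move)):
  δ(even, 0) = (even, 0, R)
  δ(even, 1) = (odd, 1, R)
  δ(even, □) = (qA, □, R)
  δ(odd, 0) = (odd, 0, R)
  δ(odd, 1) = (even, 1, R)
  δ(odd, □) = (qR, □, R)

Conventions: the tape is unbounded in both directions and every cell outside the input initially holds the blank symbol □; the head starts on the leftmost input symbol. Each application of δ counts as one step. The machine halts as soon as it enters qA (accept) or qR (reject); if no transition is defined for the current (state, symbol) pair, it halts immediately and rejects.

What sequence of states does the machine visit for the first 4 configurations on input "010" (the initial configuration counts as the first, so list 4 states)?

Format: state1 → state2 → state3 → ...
Step 0: [even]010 (head at position 0)
Step 1: δ(even, 0) = (even, 0, R)  ⊢  0[even]10 (head at position 1)
Step 2: δ(even, 1) = (odd, 1, R)  ⊢  01[odd]0 (head at position 2)
Step 3: δ(odd, 0) = (odd, 0, R)  ⊢  010[odd]□ (head at position 3)
Reading off the states of these 4 configurations: even → even → odd → odd

Final answer: even → even → odd → odd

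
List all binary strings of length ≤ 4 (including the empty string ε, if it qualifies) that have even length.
Checking every binary string of length 0 to 4:
  Length 0: accepted: ε | rejected: (none)
  Length 1: accepted: (none) | rejected: 0, 1
  Length 2: accepted: 00, 01, 10, 11 | rejected: (none)
  Length 3: accepted: (none) | rejected: 000, 001, 010, 011, 100, 101, 110, 111
  Length 4: accepted: 0000, 0001, 0010, 0011, 0100, 0101, 0110, 0111, 1000, 1001, 1010, 1011, 1100, 1101, 1110, 1111 | rejected: (none)
Total: 21 string(s).

Final answer: ε, 00, 01, 10, 11, 0000, 0001, 0010, 0011, 0100, 0101, 0110, 0111, 1000, 1001, 1010, 1011, 1100, 1101, 1110, 1111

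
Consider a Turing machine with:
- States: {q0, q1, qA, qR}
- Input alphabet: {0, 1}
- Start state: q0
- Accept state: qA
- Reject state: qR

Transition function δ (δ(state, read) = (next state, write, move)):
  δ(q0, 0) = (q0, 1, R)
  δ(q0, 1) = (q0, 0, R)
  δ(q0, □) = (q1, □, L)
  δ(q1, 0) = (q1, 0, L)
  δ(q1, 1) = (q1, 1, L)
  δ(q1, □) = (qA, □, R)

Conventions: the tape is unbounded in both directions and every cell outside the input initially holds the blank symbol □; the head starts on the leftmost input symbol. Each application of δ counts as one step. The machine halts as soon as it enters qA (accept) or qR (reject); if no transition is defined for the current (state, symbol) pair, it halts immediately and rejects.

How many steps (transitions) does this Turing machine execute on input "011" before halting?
Step 0: [q0]011 (head at position 0)
Step 1: δ(q0, 0) = (q0, 1, R)  ⊢  1[q0]11 (head at position 1)
Step 2: δ(q0, 1) = (q0, 0, R)  ⊢  10[q0]1 (head at position 2)
Step 3: δ(q0, 1) = (q0, 0, R)  ⊢  100[q0]□ (head at position 3)
Step 4: δ(q0, □) = (q1, □, L)  ⊢  10[q1]0□ (head at position 2)
Step 5: δ(q1, 0) = (q1, 0, L)  ⊢  1[q1]00□ (head at position 1)
Step 6: δ(q1, 0) = (q1, 0, L)  ⊢  [q1]100□ (head at position 0)
Step 7: δ(q1, 1) = (q1, 1, L)  ⊢  [q1]□100□ (head at position -1)
Step 8: δ(q1, □) = (qA, □, R)  ⊢  □[qA]100□ (head at position 0)
The machine is in qA, so it halts and accepts.
Number of transitions executed: 8.

Final answer: 8 steps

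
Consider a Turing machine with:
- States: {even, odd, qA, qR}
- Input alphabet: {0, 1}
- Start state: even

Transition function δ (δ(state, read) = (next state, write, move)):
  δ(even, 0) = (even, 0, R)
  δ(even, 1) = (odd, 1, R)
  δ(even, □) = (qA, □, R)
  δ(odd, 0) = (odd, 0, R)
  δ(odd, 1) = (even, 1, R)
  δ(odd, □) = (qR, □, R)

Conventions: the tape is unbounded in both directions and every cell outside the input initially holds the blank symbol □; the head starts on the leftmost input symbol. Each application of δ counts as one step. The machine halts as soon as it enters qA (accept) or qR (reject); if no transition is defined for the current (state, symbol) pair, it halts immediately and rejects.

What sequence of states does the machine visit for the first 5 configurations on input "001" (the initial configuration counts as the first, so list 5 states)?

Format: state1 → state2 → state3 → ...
Step 0: [even]001 (head at position 0)
Step 1: δ(even, 0) = (even, 0, R)  ⊢  0[even]01 (head at position 1)
Step 2: δ(even, 0) = (even, 0, R)  ⊢  00[even]1 (head at position 2)
Step 3: δ(even, 1) = (odd, 1, R)  ⊢  001[odd]□ (head at position 3)
Step 4: δ(odd, □) = (qR, □, R)  ⊢  001□[qR]□ (head at position 4)
Reading off the states of these 5 configurations: even → even → even → odd → qR

Final answer: even → even → even → odd → qR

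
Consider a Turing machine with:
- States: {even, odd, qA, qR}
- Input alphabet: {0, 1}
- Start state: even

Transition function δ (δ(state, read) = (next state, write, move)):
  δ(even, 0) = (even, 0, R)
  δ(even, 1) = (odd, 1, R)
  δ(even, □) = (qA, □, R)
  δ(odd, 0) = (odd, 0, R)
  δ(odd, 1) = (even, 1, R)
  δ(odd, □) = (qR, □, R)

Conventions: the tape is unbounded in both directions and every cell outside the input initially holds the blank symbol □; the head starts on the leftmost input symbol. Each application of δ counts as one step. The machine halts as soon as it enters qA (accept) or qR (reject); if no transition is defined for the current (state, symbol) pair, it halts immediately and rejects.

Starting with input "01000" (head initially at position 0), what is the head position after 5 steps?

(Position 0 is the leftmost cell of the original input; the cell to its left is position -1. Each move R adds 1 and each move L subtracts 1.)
Step 0: [even]01000 (head at position 0)
Step 1: δ(even, 0) = (even, 0, R)  ⊢  0[even]1000 (head at position 1)
Step 2: δ(even, 1) = (odd, 1, R)  ⊢  01[odd]000 (head at position 2)
Step 3: δ(odd, 0) = (odd, 0, R)  ⊢  010[odd]00 (head at position 3)
Step 4: δ(odd, 0) = (odd, 0, R)  ⊢  0100[odd]0 (head at position 4)
Step 5: δ(odd, 0) = (odd, 0, R)  ⊢  01000[odd]□ (head at position 5)
Head position after 5 steps: 5

Final answer: Position 5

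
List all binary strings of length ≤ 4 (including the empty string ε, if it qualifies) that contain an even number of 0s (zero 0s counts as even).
Checking every binary string of length 0 to 4:
  Length 0: accepted: ε | rejected: (none)
  Length 1: accepted: 1 | rejected: 0
  Length 2: accepted: 00, 11 | rejected: 01, 10
  Length 3: accepted: 001, 010, 100, 111 | rejected: 000, 011, 101, 110
  Length 4: accepted: 0000, 0011, 0101, 0110, 1001, 1010, 1100, 1111 | rejected: 0001, 0010, 0100, 0111, 1000, 1011, 1101, 1110
Total: 16 string(s).

Final answer: ε, 1, 00, 11, 001, 010, 100, 111, 0000, 0011, 0101, 0110, 1001, 1010, 1100, 1111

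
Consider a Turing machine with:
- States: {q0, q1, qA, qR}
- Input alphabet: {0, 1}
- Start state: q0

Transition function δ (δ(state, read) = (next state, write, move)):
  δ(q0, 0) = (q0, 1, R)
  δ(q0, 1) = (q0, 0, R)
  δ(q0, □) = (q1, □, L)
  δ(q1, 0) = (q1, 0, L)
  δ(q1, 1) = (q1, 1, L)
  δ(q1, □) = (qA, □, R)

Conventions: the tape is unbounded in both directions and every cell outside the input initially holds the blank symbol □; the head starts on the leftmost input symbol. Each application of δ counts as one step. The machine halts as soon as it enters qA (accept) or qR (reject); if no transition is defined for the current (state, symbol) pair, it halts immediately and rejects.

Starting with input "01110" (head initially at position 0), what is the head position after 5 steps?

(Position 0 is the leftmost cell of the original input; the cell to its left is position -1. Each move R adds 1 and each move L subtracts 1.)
Step 0: [q0]01110 (head at position 0)
Step 1: δ(q0, 0) = (q0, 1, R)  ⊢  1[q0]1110 (head at position 1)
Step 2: δ(q0, 1) = (q0, 0, R)  ⊢  10[q0]110 (head at position 2)
Step 3: δ(q0, 1) = (q0, 0, R)  ⊢  100[q0]10 (head at position 3)
Step 4: δ(q0, 1) = (q0, 0, R)  ⊢  1000[q0]0 (head at position 4)
Step 5: δ(q0, 0) = (q0, 1, R)  ⊢  10001[q0]□ (head at position 5)
Head position after 5 steps: 5

Final answer: Position 5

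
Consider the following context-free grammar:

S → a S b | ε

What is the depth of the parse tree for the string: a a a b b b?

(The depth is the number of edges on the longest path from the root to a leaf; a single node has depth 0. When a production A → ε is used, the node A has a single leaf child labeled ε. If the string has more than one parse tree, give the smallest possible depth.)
The only parse tree applies S → a S b 3 times (once per matching a…b pair) and then S → ε.
The S nodes sit at depths 0, 1, …, 3; the innermost S (depth 3) has the single child ε at depth 4.
The terminal leaves a, b are at depths 1..3, so the longest root-to-leaf path is S → S → … → S → ε with 4 edges.
Depth = 4.

Final answer: 4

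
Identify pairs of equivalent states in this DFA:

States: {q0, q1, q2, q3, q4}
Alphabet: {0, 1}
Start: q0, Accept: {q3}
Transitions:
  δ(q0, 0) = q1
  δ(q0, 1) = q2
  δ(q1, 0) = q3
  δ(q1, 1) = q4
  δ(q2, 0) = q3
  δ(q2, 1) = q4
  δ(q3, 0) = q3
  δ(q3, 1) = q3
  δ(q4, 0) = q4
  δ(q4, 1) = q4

Using the table-filling algorithm:
Round 0 – mark pairs where exactly one state is accepting: (q0,q3), (q1,q3), (q2,q3), (q3,q4)
Round 1 – newly marked: (q0,q1) [on 0: q1 vs q3, already marked]; (q0,q2) [on 0: q1 vs q3, already marked]; (q1,q4) [on 0: q3 vs q4, already marked]; (q2,q4) [on 0: q3 vs q4, already marked]
Round 2 – newly marked: (q0,q4) [on 0: q1 vs q4, already marked]
No further pairs can be marked.
(q1, q2) unmarked: δ(q1,0)=q3, δ(q2,0)=q3; δ(q1,1)=q4, δ(q2,1)=q4 → equivalent
Equivalent pairs: (q1, q2)

Final answer: Equivalent pairs: (q1, q2)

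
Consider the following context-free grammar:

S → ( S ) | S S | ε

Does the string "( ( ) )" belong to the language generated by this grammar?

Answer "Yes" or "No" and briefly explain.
A derivation exists: S ⇒ ( S ) ⇒ ( ( S ) ) ⇒ ( ( ) ) (using S → ( S ) twice, then S → ε).

Final answer: Yes - a valid derivation exists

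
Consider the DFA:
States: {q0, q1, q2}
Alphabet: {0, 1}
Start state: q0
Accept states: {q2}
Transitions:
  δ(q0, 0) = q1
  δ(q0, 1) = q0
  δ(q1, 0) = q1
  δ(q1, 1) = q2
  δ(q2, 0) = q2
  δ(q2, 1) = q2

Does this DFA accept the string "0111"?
Processing string "0111":
  q0 --0--> q1
  q1 --1--> q2
  q2 --1--> q2
  q2 --1--> q2
Final state: q2
Accept states: {q2}
q2 is an accept state, so the string is accepted.

Final answer: Yes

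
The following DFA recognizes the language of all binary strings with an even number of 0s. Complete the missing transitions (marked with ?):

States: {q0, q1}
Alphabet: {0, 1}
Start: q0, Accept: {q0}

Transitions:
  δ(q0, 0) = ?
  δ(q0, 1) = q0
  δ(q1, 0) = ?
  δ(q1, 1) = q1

What each state remembers (consistent with the given transitions and accept states):
  q0: an even number of 0s has been read so far
  q1: an odd number of 0s has been read so far
Filling in the missing entries:
  δ(q0, 0): in q0 (an even number of 0s has been read so far), after reading 0 we have: an odd number of 0s has been read so far → q1
  δ(q1, 0): in q1 (an odd number of 0s has been read so far), after reading 0 we have: an even number of 0s has been read so far → q0

Final answer: δ(q0, 0) = q1; δ(q1, 0) = q0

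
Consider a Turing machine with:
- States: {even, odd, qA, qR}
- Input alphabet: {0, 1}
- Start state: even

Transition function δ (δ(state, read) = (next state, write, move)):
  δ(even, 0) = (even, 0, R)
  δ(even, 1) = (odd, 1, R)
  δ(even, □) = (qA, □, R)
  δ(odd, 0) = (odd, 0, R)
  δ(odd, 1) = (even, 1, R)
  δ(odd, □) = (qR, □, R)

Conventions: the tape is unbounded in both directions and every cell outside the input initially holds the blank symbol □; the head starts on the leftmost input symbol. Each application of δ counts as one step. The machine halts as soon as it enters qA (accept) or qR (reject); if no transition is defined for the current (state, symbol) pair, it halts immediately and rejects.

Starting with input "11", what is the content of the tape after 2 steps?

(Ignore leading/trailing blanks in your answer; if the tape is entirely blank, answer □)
Step 0: [even]11 (head at position 0)
Step 1: δ(even, 1) = (odd, 1, R)  ⊢  1[odd]1 (head at position 1)
Step 2: δ(odd, 1) = (even, 1, R)  ⊢  11[even]□ (head at position 2)
Tape after 2 steps (ignoring surrounding blanks): 11

Final answer: Tape: 11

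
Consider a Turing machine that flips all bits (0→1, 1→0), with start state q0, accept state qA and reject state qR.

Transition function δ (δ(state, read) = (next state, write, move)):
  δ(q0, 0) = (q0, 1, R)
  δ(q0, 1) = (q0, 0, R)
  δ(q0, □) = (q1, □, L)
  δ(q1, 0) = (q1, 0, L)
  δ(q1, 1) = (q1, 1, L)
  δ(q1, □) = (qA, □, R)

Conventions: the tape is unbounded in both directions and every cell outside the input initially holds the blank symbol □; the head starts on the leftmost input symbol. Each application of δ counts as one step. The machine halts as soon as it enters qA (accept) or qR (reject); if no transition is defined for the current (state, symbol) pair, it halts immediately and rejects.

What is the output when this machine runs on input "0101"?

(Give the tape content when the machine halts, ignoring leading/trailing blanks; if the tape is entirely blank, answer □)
Step 0: [q0]0101 (head at position 0)
Step 1: δ(q0, 0) = (q0, 1, R)  ⊢  1[q0]101 (head at position 1)
Step 2: δ(q0, 1) = (q0, 0, R)  ⊢  10[q0]01 (head at position 2)
Step 3: δ(q0, 0) = (q0, 1, R)  ⊢  101[q0]1 (head at position 3)
Step 4: δ(q0, 1) = (q0, 0, R)  ⊢  1010[q0]□ (head at position 4)
Step 5: δ(q0, □) = (q1, □, L)  ⊢  101[q1]0□ (head at position 3)
Step 6: δ(q1, 0) = (q1, 0, L)  ⊢  10[q1]10□ (head at position 2)
Step 7: δ(q1, 1) = (q1, 1, L)  ⊢  1[q1]010□ (head at position 1)
Step 8: δ(q1, 0) = (q1, 0, L)  ⊢  [q1]1010□ (head at position 0)
Step 9: δ(q1, 1) = (q1, 1, L)  ⊢  [q1]□1010□ (head at position -1)
Step 10: δ(q1, □) = (qA, □, R)  ⊢  □[qA]1010□ (head at position 0)
The machine is in qA, so it halts and accepts.
Tape content when halted (ignoring surrounding blanks): 1010

Final answer: Output: 1010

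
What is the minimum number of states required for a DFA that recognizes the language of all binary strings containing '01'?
Language: binary strings containing '01'
Lower bound (Myhill–Nerode): the prefixes ε, 0, 01 are pairwise distinguishable:
  ε vs 01: suffix ε distinguishes them (ε is rejected, 01 is accepted)
  0 vs 01: suffix ε distinguishes them (0 is rejected, 01 is accepted)
  ε vs 0: suffix 1 distinguishes them (ε·1 = 1 is rejected, 0·1 = 01 is accepted)
So any DFA needs at least 3 states.
Upper bound: a DFA with 3 states exists (one state per class above: 'no progress', 'last symbol 0', and 'seen 01' (accepting sink)).
Minimum states: 3

Final answer: 3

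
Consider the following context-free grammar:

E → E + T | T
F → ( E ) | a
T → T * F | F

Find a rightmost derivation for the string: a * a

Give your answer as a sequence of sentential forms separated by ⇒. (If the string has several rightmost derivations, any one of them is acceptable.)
Start with E.
Step 1: the rightmost non-terminal is E; apply E → T:  T
Step 2: the rightmost non-terminal is T; apply T → T * F:  T * F
Step 3: the rightmost non-terminal is F; apply F → a:  T * a
Step 4: the rightmost non-terminal is T; apply T → F:  F * a
Step 5: the rightmost non-terminal is F; apply F → a:  a * a

Final answer: E ⇒ T ⇒ T * F ⇒ T * a ⇒ F * a ⇒ a * a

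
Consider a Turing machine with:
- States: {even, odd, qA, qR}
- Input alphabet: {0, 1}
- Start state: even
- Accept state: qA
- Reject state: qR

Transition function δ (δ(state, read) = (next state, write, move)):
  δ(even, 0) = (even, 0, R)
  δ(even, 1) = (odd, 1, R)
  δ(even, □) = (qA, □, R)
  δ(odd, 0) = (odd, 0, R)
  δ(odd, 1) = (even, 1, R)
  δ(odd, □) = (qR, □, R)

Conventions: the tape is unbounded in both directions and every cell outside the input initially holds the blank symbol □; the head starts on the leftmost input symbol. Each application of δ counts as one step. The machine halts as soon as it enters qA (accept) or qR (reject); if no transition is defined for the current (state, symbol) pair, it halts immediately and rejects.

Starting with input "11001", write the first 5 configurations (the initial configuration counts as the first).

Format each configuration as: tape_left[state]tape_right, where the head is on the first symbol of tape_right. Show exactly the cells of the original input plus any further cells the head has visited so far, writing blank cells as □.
Step 0: [even]11001 (head at position 0)
Step 1: δ(even, 1) = (odd, 1, R)  ⊢  1[odd]1001 (head at position 1)
Step 2: δ(odd, 1) = (even, 1, R)  ⊢  11[even]001 (head at position 2)
Step 3: δ(even, 0) = (even, 0, R)  ⊢  110[even]01 (head at position 3)
Step 4: δ(even, 0) = (even, 0, R)  ⊢  1100[even]1 (head at position 4)

Final answer: [even]11001 ⊢ 1[odd]1001 ⊢ 11[even]001 ⊢ 110[even]01 ⊢ 1100[even]1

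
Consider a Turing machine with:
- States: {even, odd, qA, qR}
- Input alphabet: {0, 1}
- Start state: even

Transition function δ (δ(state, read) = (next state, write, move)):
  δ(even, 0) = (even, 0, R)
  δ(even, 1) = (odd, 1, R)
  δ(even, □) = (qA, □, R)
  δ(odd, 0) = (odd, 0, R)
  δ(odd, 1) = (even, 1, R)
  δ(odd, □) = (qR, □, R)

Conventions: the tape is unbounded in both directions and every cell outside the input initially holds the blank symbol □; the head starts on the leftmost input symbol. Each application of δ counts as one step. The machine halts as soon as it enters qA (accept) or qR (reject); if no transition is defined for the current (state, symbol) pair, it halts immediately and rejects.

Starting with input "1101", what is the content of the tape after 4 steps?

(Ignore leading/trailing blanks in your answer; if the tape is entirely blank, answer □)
Step 0: [even]1101 (head at position 0)
Step 1: δ(even, 1) = (odd, 1, R)  ⊢  1[odd]101 (head at position 1)
Step 2: δ(odd, 1) = (even, 1, R)  ⊢  11[even]01 (head at position 2)
Step 3: δ(even, 0) = (even, 0, R)  ⊢  110[even]1 (head at position 3)
Step 4: δ(even, 1) = (odd, 1, R)  ⊢  1101[odd]□ (head at position 4)
Tape after 4 steps (ignoring surrounding blanks): 1101

Final answer: Tape: 1101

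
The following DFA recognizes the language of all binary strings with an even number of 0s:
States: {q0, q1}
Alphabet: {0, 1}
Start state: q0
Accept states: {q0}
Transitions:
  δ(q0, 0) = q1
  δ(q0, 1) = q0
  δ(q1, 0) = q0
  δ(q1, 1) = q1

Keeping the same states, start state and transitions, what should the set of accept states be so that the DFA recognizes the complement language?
The DFA is complete (every state has a transition on every symbol), so the complement
is recognized by the same DFA with accepting and non-accepting states swapped.
Original accept states: {q0}
Complement accept states = All states - Original accept states
= {q0, q1} - {q0}
= {q1}
Complement language: strings with an ODD number of 0s

Final answer: {q1}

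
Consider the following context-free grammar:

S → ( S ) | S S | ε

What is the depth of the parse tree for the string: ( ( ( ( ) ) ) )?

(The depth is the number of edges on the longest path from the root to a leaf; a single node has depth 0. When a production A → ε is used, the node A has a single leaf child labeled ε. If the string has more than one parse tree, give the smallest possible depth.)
The string is 4 nested pairs. The shallowest parse tree applies S → ( S ) 4 times (one node per nested pair, each a child of the previous) and then S → ε in the middle.
S nodes at depths 0..4, ε leaf at depth 5; parentheses leaves are at depths 1..4.
(Using S → S S with an S → ε child anywhere only adds levels, so it cannot give a shallower tree.)
Depth = 5.

Final answer: 5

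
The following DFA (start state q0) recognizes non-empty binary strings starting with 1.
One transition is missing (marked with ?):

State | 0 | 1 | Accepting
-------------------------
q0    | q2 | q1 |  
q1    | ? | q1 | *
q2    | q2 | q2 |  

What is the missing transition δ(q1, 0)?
q1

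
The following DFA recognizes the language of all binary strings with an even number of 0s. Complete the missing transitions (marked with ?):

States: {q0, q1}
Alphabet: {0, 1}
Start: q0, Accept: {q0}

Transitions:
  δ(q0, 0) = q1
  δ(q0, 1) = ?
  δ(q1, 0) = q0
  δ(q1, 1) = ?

What each state remembers (consistent with the given transitions and accept states):
  q0: an even number of 0s has been read so far
  q1: an odd number of 0s has been read so far
Filling in the missing entries:
  δ(q0, 1): in q0 (an even number of 0s has been read so far), after reading 1 we have: an even number of 0s has been read so far → q0
  δ(q1, 1): in q1 (an odd number of 0s has been read so far), after reading 1 we have: an odd number of 0s has been read so far → q1

Final answer: δ(q0, 1) = q0; δ(q1, 1) = q1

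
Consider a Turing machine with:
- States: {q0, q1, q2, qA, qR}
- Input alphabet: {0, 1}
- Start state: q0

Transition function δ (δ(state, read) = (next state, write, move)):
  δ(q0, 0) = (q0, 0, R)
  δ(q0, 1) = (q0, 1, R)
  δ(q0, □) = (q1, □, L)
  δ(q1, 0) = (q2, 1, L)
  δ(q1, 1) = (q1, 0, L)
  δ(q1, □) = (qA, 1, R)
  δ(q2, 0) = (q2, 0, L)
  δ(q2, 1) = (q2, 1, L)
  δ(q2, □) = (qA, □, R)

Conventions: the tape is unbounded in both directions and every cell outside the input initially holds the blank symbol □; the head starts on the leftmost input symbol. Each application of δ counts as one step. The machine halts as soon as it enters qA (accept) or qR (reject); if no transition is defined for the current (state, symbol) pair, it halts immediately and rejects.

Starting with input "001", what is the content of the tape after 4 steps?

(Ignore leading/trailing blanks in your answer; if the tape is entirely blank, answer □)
Step 0: [q0]001 (head at position 0)
Step 1: δ(q0, 0) = (q0, 0, R)  ⊢  0[q0]01 (head at position 1)
Step 2: δ(q0, 0) = (q0, 0, R)  ⊢  00[q0]1 (head at position 2)
Step 3: δ(q0, 1) = (q0, 1, R)  ⊢  001[q0]□ (head at position 3)
Step 4: δ(q0, □) = (q1, □, L)  ⊢  00[q1]1□ (head at position 2)
Tape after 4 steps (ignoring surrounding blanks): 001

Final answer: Tape: 001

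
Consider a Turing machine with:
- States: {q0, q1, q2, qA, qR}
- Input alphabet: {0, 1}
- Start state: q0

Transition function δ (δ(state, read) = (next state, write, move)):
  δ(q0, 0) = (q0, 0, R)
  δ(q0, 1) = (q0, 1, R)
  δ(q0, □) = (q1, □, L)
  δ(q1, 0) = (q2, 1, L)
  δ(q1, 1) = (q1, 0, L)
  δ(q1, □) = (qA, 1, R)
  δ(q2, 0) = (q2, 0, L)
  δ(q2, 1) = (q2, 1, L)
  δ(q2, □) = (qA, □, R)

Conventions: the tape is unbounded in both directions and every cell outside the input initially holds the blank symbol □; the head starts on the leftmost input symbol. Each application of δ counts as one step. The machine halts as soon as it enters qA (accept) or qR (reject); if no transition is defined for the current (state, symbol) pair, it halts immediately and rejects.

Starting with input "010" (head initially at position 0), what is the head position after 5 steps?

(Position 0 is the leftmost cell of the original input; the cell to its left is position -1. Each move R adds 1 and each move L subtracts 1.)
Step 0: [q0]010 (head at position 0)
Step 1: δ(q0, 0) = (q0, 0, R)  ⊢  0[q0]10 (head at position 1)
Step 2: δ(q0, 1) = (q0, 1, R)  ⊢  01[q0]0 (head at position 2)
Step 3: δ(q0, 0) = (q0, 0, R)  ⊢  010[q0]□ (head at position 3)
Step 4: δ(q0, □) = (q1, □, L)  ⊢  01[q1]0□ (head at position 2)
Step 5: δ(q1, 0) = (q2, 1, L)  ⊢  0[q2]11□ (head at position 1)
Head position after 5 steps: 1

Final answer: Position 1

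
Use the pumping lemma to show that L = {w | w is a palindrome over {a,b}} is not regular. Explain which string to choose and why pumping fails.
Language: L = {w | w is a palindrome over {a,b}} (strings that read the same forwards and backwards)
Step 1: Assume for contradiction that L is regular, with pumping length p.
Step 2: Choose s = a^p b a^p. Then s ∈ L (it reads the same forwards and backwards) and |s| ≥ p.
Step 3: Consider any decomposition s = xyz with |xy| ≤ p and |y| > 0. Since |xy| ≤ p and the first p symbols of s are all a's, y = a^k for some k with 1 ≤ k ≤ p.
Step 4: Pumping up (i = 2): xy²z = a^(p+k) b a^p. Its reverse is a^p b a^(p+k) ≠ a^(p+k) b a^p (the single b is no longer in the middle), so xy²z is not a palindrome and xy²z ∉ L.
This contradicts the pumping lemma, so L is not regular.

Final answer: Choose s = a^p b a^p. Since |xy| ≤ p, y = a^k with k ≥ 1. Then xy²z = a^(p+k) b a^p is not a palindrome, so ∉ L.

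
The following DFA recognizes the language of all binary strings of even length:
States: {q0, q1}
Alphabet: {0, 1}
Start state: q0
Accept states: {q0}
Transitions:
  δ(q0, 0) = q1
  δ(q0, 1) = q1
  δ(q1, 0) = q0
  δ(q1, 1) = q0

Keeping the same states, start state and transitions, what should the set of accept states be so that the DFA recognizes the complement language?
The DFA is complete (every state has a transition on every symbol), so the complement
is recognized by the same DFA with accepting and non-accepting states swapped.
Original accept states: {q0}
Complement accept states = All states - Original accept states
= {q0, q1} - {q0}
= {q1}
Complement language: strings of ODD length

Final answer: {q1}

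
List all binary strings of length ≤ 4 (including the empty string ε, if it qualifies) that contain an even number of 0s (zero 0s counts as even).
Checking every binary string of length 0 to 4:
  Length 0: accepted: ε | rejected: (none)
  Length 1: accepted: 1 | rejected: 0
  Length 2: accepted: 00, 11 | rejected: 01, 10
  Length 3: accepted: 001, 010, 100, 111 | rejected: 000, 011, 101, 110
  Length 4: accepted: 0000, 0011, 0101, 0110, 1001, 1010, 1100, 1111 | rejected: 0001, 0010, 0100, 0111, 1000, 1011, 1101, 1110
Total: 16 string(s).

Final answer: ε, 1, 00, 11, 001, 010, 100, 111, 0000, 0011, 0101, 0110, 1001, 1010, 1100, 1111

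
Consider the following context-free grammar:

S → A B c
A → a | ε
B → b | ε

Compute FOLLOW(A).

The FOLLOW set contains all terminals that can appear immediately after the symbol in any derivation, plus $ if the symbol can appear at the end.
A occurs in S → A B c followed by B c. Add FIRST(B) minus ε = {b}; B is nullable (B → ε), so what follows B can also follow A: the terminal c. FOLLOW(A) = {b, c}.

Final answer: {b, c}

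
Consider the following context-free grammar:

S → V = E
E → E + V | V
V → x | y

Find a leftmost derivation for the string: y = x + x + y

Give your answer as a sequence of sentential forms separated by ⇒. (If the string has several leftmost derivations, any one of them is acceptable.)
Start with S.
Step 1: the leftmost non-terminal is S; apply S → V = E:  V = E
Step 2: the leftmost non-terminal is V; apply V → y:  y = E
Step 3: the leftmost non-terminal is E; apply E → E + V:  y = E + V
Step 4: the leftmost non-terminal is E; apply E → E + V:  y = E + V + V
Step 5: the leftmost non-terminal is E; apply E → V:  y = V + V + V
Step 6: the leftmost non-terminal is V; apply V → x:  y = x + V + V
Step 7: the leftmost non-terminal is V; apply V → x:  y = x + x + V
Step 8: the leftmost non-terminal is V; apply V → y:  y = x + x + y

Final answer: S ⇒ V = E ⇒ y = E ⇒ y = E + V ⇒ y = E + V + V ⇒ y = V + V + V ⇒ y = x + V + V ⇒ y = x + x + V ⇒ y = x + x + y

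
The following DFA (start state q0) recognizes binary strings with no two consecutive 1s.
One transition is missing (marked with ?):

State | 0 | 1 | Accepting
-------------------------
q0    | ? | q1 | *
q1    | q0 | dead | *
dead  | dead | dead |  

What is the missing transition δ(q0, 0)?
q0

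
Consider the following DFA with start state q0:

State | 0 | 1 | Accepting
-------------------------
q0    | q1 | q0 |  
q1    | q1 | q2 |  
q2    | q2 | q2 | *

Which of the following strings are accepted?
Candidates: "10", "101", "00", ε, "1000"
"10": q0 → q0 → q1; q1 is not accepting → rejected
"101": q0 → q0 → q1 → q2; q2 is accepting → accepted
"00": q0 → q1 → q1; q1 is not accepting → rejected
ε: q0; q0 is not accepting → rejected
"1000": q0 → q0 → q1 → q1 → q1; q1 is not accepting → rejected

Final answer: "101"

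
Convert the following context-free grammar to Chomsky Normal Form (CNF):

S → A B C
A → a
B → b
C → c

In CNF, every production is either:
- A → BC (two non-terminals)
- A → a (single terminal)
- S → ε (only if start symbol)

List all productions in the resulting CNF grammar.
The grammar has no ε-productions or unit productions to eliminate.
A → a is already in CNF (single terminal) – keep it.
B → b is already in CNF (single terminal) – keep it.
C → c is already in CNF (single terminal) – keep it.
S → A B C has 3 symbols on the right: break it into binary productions S → A X0, X0 → B C.
Resulting CNF grammar (5 productions): A → a; B → b; C → c; S → A X0; X0 → B C

Final answer: A → a; B → b; C → c; S → A X0; X0 → B C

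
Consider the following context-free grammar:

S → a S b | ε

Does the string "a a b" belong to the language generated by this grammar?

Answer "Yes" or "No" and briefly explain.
Every derivation applies S → a S b some number n of times and then S → ε, producing a^n b^n with equally many a's and b's. The string a a b has two a's but only one b, so it cannot be derived.

Final answer: No - no valid derivation exists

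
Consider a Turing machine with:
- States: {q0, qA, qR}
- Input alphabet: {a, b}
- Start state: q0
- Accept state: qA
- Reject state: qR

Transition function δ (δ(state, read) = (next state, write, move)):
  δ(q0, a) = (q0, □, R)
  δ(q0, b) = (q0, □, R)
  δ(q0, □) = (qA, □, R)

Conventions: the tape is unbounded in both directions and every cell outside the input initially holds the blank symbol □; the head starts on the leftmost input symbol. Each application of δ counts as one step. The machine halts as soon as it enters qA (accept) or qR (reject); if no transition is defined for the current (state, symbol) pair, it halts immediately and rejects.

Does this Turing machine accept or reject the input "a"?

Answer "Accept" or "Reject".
Step 0: [q0]a (head at position 0)
Step 1: δ(q0, a) = (q0, □, R)  ⊢  □[q0]□ (head at position 1)
Step 2: δ(q0, □) = (qA, □, R)  ⊢  □□[qA]□ (head at position 2)
The machine is in qA, so it halts and accepts.

Final answer: Accept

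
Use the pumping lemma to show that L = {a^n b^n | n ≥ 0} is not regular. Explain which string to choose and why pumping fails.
Language: L = {a^n b^n | n ≥ 0} (equal numbers of a's followed by b's)
Step 1: Assume for contradiction that L is regular, with pumping length p.
Step 2: Choose s = a^p b^p. Then s ∈ L (it has p a's followed by p b's) and |s| ≥ p.
Step 3: Consider any decomposition s = xyz with |xy| ≤ p and |y| > 0. Since |xy| ≤ p and the first p symbols of s are all a's, y = a^k for some k with 1 ≤ k ≤ p.
Step 4: Pumping up (i = 2): xy²z = a^(p+k) b^p, which has more a's than b's, so xy²z ∉ L.
This contradicts the pumping lemma, so L is not regular.

Final answer: Choose s = a^p b^p. Since |xy| ≤ p, y = a^k with k ≥ 1. Then xy²z = a^(p+k) b^p ∉ L.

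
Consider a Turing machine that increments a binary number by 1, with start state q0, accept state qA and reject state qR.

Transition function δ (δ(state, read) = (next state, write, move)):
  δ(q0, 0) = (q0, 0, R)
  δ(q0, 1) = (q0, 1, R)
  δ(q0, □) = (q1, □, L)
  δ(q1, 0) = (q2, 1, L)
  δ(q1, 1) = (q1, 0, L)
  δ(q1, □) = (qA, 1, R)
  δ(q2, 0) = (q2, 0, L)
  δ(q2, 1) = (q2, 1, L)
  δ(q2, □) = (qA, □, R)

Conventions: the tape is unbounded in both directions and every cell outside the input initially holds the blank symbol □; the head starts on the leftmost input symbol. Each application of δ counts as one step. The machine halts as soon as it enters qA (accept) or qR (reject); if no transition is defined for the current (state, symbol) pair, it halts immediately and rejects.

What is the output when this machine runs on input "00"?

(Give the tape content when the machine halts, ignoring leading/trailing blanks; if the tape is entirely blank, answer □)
Step 0: [q0]00 (head at position 0)
Step 1: δ(q0, 0) = (q0, 0, R)  ⊢  0[q0]0 (head at position 1)
Step 2: δ(q0, 0) = (q0, 0, R)  ⊢  00[q0]□ (head at position 2)
Step 3: δ(q0, □) = (q1, □, L)  ⊢  0[q1]0□ (head at position 1)
Step 4: δ(q1, 0) = (q2, 1, L)  ⊢  [q2]01□ (head at position 0)
Step 5: δ(q2, 0) = (q2, 0, L)  ⊢  [q2]□01□ (head at position -1)
Step 6: δ(q2, □) = (qA, □, R)  ⊢  □[qA]01□ (head at position 0)
The machine is in qA, so it halts and accepts.
Tape content when halted (ignoring surrounding blanks): 01

Final answer: Output: 01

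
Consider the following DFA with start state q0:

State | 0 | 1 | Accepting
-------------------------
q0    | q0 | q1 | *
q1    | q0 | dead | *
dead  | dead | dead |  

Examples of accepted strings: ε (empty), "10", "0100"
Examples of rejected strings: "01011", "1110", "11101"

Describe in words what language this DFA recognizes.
binary strings with no two consecutive 1s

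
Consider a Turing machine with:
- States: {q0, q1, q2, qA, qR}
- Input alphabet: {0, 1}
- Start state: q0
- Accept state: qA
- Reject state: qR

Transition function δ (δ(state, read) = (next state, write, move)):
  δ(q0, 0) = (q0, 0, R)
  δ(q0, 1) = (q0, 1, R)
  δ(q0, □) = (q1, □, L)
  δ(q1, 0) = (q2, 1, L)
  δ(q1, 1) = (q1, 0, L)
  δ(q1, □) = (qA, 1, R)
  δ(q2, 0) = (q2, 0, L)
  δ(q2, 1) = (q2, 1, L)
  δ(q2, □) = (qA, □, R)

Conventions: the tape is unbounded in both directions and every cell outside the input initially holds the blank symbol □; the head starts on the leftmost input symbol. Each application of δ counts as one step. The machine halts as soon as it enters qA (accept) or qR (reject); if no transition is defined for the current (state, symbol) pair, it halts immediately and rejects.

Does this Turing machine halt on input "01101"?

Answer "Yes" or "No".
Step 0: [q0]01101 (head at position 0)
Step 1: δ(q0, 0) = (q0, 0, R)  ⊢  0[q0]1101 (head at position 1)
Step 2: δ(q0, 1) = (q0, 1, R)  ⊢  01[q0]101 (head at position 2)
Step 3: δ(q0, 1) = (q0, 1, R)  ⊢  011[q0]01 (head at position 3)
Step 4: δ(q0, 0) = (q0, 0, R)  ⊢  0110[q0]1 (head at position 4)
Step 5: δ(q0, 1) = (q0, 1, R)  ⊢  01101[q0]□ (head at position 5)
Step 6: δ(q0, □) = (q1, □, L)  ⊢  0110[q1]1□ (head at position 4)
Step 7: δ(q1, 1) = (q1, 0, L)  ⊢  011[q1]00□ (head at position 3)
Step 8: δ(q1, 0) = (q2, 1, L)  ⊢  01[q2]110□ (head at position 2)
Step 9: δ(q2, 1) = (q2, 1, L)  ⊢  0[q2]1110□ (head at position 1)
Step 10: δ(q2, 1) = (q2, 1, L)  ⊢  [q2]01110□ (head at position 0)
Step 11: δ(q2, 0) = (q2, 0, L)  ⊢  [q2]□01110□ (head at position -1)
Step 12: δ(q2, □) = (qA, □, R)  ⊢  □[qA]01110□ (head at position 0)
The machine is in qA, so it halts and accepts.
It halts after 12 steps.

Final answer: Yes - halts after 12 steps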